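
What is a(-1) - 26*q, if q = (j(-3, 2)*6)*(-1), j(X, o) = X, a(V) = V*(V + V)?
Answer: -466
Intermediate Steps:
a(V) = 2*V**2 (a(V) = V*(2*V) = 2*V**2)
q = 18 (q = -3*6*(-1) = -18*(-1) = 18)
a(-1) - 26*q = 2*(-1)**2 - 26*18 = 2*1 - 468 = 2 - 468 = -466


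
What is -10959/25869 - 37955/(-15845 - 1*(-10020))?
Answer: 61201448/10045795 ≈ 6.0922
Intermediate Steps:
-10959/25869 - 37955/(-15845 - 1*(-10020)) = -10959*1/25869 - 37955/(-15845 + 10020) = -3653/8623 - 37955/(-5825) = -3653/8623 - 37955*(-1/5825) = -3653/8623 + 7591/1165 = 61201448/10045795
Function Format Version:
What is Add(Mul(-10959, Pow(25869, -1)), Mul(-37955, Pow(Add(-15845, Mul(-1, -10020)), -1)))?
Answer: Rational(61201448, 10045795) ≈ 6.0922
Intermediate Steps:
Add(Mul(-10959, Pow(25869, -1)), Mul(-37955, Pow(Add(-15845, Mul(-1, -10020)), -1))) = Add(Mul(-10959, Rational(1, 25869)), Mul(-37955, Pow(Add(-15845, 10020), -1))) = Add(Rational(-3653, 8623), Mul(-37955, Pow(-5825, -1))) = Add(Rational(-3653, 8623), Mul(-37955, Rational(-1, 5825))) = Add(Rational(-3653, 8623), Rational(7591, 1165)) = Rational(61201448, 10045795)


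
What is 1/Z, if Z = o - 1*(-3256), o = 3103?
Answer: 1/6359 ≈ 0.00015726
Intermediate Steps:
Z = 6359 (Z = 3103 - 1*(-3256) = 3103 + 3256 = 6359)
1/Z = 1/6359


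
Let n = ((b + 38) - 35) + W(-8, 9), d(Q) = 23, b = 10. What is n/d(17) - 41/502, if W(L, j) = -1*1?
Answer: 5081/11546 ≈ 0.44007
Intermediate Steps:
W(L, j) = -1
n = 12 (n = ((10 + 38) - 35) - 1 = (48 - 35) - 1 = 13 - 1 = 12)
n/d(17) - 41/502 = 12/23 - 41/502 = 5081/11546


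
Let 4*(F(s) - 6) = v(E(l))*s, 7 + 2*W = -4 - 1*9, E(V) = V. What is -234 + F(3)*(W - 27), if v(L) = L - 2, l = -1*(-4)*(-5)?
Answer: 309/2 ≈ 154.50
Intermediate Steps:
l = -20 (l = 4*(-5) = -20)
W = -10 (W = -7/2 + (-4 - 1*9)/2 = -7/2 + (-4 - 9)/2 = -7/2 + (½)*(-13) = -7/2 - 13/2 = -10)
v(L) = -2 + L
F(s) = 6 - 11*s/2 (F(s) = 6 + ((-2 - 20)*s)/4 = 6 + (-22*s)/4 = 6 - 11*s/2)
-234 + F(3)*(W - 27) = -234 + (6 - 11/2*3)*(-10 - 27) = -234 + (6 - 33/2)*(-37) = -234 - 21/2*(-37) = -234 + 777/2 = 309/2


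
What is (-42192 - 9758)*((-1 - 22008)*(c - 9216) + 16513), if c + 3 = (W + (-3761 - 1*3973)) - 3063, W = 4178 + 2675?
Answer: -15051004911000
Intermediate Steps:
W = 6853
c = -3947 (c = -3 + ((6853 + (-3761 - 1*3973)) - 3063) = -3 + ((6853 + (-3761 - 3973)) - 3063) = -3 + ((6853 - 7734) - 3063) = -3 + (-881 - 3063) = -3 - 3944 = -3947)
(-42192 - 9758)*((-1 - 22008)*(c - 9216) + 16513) = (-42192 - 9758)*((-1 - 22008)*(-3947 - 9216) + 16513) = -51950*(-22009*(-13163) + 16513) = -51950*(289704467 + 16513) = -51950*289720980 = -15051004911000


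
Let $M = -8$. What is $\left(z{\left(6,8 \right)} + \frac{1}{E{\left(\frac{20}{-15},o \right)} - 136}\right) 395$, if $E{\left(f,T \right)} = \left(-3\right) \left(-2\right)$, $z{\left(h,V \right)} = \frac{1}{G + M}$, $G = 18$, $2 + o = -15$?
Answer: $\frac{474}{13} \approx 36.462$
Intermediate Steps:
$o = -17$ ($o = -2 - 15 = -17$)
$z{\left(h,V \right)} = \frac{1}{10}$ ($z{\left(h,V \right)} = \frac{1}{18 - 8} = \frac{1}{10}$)
$E{\left(f,T \right)} = 6$
$\left(z{\left(6,8 \right)} + \frac{1}{E{\left(\frac{20}{-15},o \right)} - 136}\right) 395 = \left(\frac{1}{10} + \frac{1}{6 - 136}\right) 395 = \left(\frac{1}{10} + \frac{1}{-130}\right) 395 = \left(\frac{1}{10} - \frac{1}{130}\right) 395 = \frac{6}{65} \cdot 395 = \frac{474}{13}$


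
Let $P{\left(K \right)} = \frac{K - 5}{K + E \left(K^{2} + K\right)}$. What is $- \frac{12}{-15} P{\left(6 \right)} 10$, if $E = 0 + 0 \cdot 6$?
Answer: $\frac{4}{3} \approx 1.3333$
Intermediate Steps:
$E = 0$ ($E = 0 + 0 = 0$)
$P{\left(K \right)} = \frac{-5 + K}{K}$ ($P{\left(K \right)} = \frac{K - 5}{K + 0 \left(K^{2} + K\right)} = \frac{-5 + K}{K + 0 \left(K + K^{2}\right)} = \frac{-5 + K}{K + 0} = \frac{-5 + K}{K}$)
$- \frac{12}{-15} P{\left(6 \right)} 10 = - \frac{12}{-15} \frac{-5 + 6}{6} \cdot 10 = \left(-12\right) \left(- \frac{1}{15}\right) \frac{1}{6} \cdot 1 \cdot 10 = \frac{4}{5} \cdot \frac{1}{6} \cdot 10 = \frac{2}{15} \cdot 10 = \frac{4}{3}$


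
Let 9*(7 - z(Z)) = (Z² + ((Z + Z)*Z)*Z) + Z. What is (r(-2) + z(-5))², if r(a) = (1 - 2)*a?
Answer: 96721/81 ≈ 1194.1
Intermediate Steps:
r(a) = -a
z(Z) = 7 - 2*Z³/9 - Z/9 - Z²/9 (z(Z) = 7 - ((Z² + ((Z + Z)*Z)*Z) + Z)/9 = 7 - ((Z² + ((2*Z)*Z)*Z) + Z)/9 = 7 - ((Z² + (2*Z²)*Z) + Z)/9 = 7 - ((Z² + 2*Z³) + Z)/9 = 7 - (Z + Z² + 2*Z³)/9 = 7 + (-2*Z³/9 - Z/9 - Z²/9) = 7 - 2*Z³/9 - Z/9 - Z²/9)
(r(-2) + z(-5))² = (-1*(-2) + (7 - 2/9*(-5)³ - ⅑*(-5) - ⅑*(-5)²))² = (2 + (7 - 2/9*(-125) + 5/9 - ⅑*25))² = (2 + (7 + 250/9 + 5/9 - 25/9))² = (2 + 293/9)² = (311/9)² = 96721/81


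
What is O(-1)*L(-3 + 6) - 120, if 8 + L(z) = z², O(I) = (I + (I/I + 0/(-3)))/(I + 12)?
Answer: -120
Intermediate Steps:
O(I) = (1 + I)/(12 + I) (O(I) = (I + (1 + 0*(-⅓)))/(12 + I) = (I + (1 + 0))/(12 + I) = (I + 1)/(12 + I) = (1 + I)/(12 + I))
L(z) = -8 + z²
O(-1)*L(-3 + 6) - 120 = ((1 - 1)/(12 - 1))*(-8 + (-3 + 6)²) - 120 = (0/11)*(-8 + 3²) - 120 = ((1/11)*0)*(-8 + 9) - 120 = 0*1 - 120 = 0 - 120 = -120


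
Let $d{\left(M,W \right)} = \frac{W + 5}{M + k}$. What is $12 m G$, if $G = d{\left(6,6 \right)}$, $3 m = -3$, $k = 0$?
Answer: $-22$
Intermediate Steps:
$m = -1$ ($m = \frac{1}{3} \left(-3\right) = -1$)
$d{\left(M,W \right)} = \frac{5 + W}{M}$ ($d{\left(M,W \right)} = \frac{W + 5}{M + 0} = \frac{5 + W}{M}$)
$G = \frac{11}{6}$ ($G = \frac{5 + 6}{6} = \frac{1}{6} \cdot 11 = \frac{11}{6} \approx 1.8333$)
$12 m G = 12 \left(-1\right) \frac{11}{6} = \left(-12\right) \frac{11}{6} = -22$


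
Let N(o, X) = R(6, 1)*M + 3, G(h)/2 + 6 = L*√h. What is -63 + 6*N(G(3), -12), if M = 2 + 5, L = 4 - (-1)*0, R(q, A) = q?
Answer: 207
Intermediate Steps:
L = 4 (L = 4 - 1*0 = 4 + 0 = 4)
G(h) = -12 + 8*√h (G(h) = -12 + 2*(4*√h) = -12 + 8*√h)
M = 7
N(o, X) = 45 (N(o, X) = 6*7 + 3 = 42 + 3 = 45)
-63 + 6*N(G(3), -12) = -63 + 6*45 = -63 + 270 = 207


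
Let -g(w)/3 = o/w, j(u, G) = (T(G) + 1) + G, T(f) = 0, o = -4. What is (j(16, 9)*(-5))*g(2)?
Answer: -300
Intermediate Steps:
j(u, G) = 1 + G (j(u, G) = (0 + 1) + G = 1 + G)
g(w) = 12/w (g(w) = -(-12)/w = 12/w)
(j(16, 9)*(-5))*g(2) = ((1 + 9)*(-5))*(12/2) = (10*(-5))*(12*(1/2)) = -50*6 = -300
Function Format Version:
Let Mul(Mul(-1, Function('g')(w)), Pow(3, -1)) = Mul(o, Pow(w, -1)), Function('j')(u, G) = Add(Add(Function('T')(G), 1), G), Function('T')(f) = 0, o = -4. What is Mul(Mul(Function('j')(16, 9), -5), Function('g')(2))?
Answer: -300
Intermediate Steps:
Function('j')(u, G) = Add(1, G) (Function('j')(u, G) = Add(Add(0, 1), G) = Add(1, G))
Function('g')(w) = Mul(12, Pow(w, -1)) (Function('g')(w) = Mul(-3, Mul(-4, Pow(w, -1))) = Mul(12, Pow(w, -1)))
Mul(Mul(Function('j')(16, 9), -5), Function('g')(2)) = Mul(Mul(Add(1, 9), -5), Mul(12, Pow(2, -1))) = Mul(Mul(10, -5), Mul(12, Rational(1, 2))) = Mul(-50, 6) = -300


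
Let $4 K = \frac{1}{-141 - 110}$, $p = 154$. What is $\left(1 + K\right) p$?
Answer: $\frac{77231}{502} \approx 153.85$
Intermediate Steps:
$K = - \frac{1}{1004}$ ($K = \frac{1}{4 \left(-141 - 110\right)} = \frac{1}{4 \left(-251\right)} = \frac{1}{4} \left(- \frac{1}{251}\right) = - \frac{1}{1004} \approx -0.00099602$)
$\left(1 + K\right) p = \left(1 - \frac{1}{1004}\right) 154 = \frac{1003}{1004} \cdot 154 = \frac{77231}{502}$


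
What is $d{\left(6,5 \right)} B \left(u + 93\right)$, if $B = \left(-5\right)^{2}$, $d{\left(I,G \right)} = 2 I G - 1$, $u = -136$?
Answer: $-63425$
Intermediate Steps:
$d{\left(I,G \right)} = -1 + 2 G I$ ($d{\left(I,G \right)} = 2 G I - 1 = -1 + 2 G I$)
$B = 25$
$d{\left(6,5 \right)} B \left(u + 93\right) = \left(-1 + 2 \cdot 5 \cdot 6\right) 25 \left(-136 + 93\right) = \left(-1 + 60\right) 25 \left(-43\right) = 59 \cdot 25 \left(-43\right) = 1475 \left(-43\right) = -63425$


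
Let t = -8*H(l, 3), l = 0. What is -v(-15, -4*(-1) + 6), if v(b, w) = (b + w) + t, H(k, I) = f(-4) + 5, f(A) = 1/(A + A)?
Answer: 44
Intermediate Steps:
f(A) = 1/(2*A)
H(k, I) = 39/8 (H(k, I) = (1/2)/(-4) + 5 = (1/2)*(-1/4) + 5 = -1/8 + 5 = 39/8)
t = -39 (t = -8*39/8 = -39)
v(b, w) = -39 + b + w (v(b, w) = (b + w) - 39 = -39 + b + w)
-v(-15, -4*(-1) + 6) = -(-39 - 15 + (-4*(-1) + 6)) = -(-39 - 15 + (4 + 6)) = -(-39 - 15 + 10) = -1*(-44) = 44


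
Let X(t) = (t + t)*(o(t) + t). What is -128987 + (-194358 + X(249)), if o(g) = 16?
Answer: -191375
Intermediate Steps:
X(t) = 2*t*(16 + t) (X(t) = (t + t)*(16 + t) = (2*t)*(16 + t) = 2*t*(16 + t))
-128987 + (-194358 + X(249)) = -128987 + (-194358 + 2*249*(16 + 249)) = -128987 + (-194358 + 2*249*265) = -128987 + (-194358 + 131970) = -128987 - 62388 = -191375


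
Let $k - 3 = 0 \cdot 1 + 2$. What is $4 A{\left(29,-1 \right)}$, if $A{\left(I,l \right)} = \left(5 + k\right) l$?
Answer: $-40$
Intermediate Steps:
$k = 5$ ($k = 3 + \left(0 \cdot 1 + 2\right) = 3 + \left(0 + 2\right) = 3 + 2 = 5$)
$A{\left(I,l \right)} = 10 l$ ($A{\left(I,l \right)} = \left(5 + 5\right) l = 10 l$)
$4 A{\left(29,-1 \right)} = 4 \cdot 10 \left(-1\right) = 4 \left(-10\right) = -40$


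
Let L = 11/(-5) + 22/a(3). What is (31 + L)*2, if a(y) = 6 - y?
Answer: 1084/15 ≈ 72.267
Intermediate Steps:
L = 77/15 (L = 11/(-5) + 22/(6 - 1*3) = 11*(-⅕) + 22/(6 - 3) = -11/5 + 22/3 = 77/15 ≈ 5.1333)
(31 + L)*2 = (31 + 77/15)*2 = (542/15)*2 = 1084/15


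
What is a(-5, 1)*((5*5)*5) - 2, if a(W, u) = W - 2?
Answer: -877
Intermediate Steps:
a(W, u) = -2 + W
a(-5, 1)*((5*5)*5) - 2 = (-2 - 5)*((5*5)*5) - 2 = -175*5 - 2 = -7*125 - 2 = -875 - 2 = -877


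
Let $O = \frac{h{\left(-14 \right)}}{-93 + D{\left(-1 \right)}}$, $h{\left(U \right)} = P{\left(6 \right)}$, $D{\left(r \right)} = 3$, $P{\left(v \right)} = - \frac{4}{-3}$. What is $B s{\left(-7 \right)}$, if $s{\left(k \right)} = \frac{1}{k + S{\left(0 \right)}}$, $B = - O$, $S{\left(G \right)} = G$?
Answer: $- \frac{2}{945} \approx -0.0021164$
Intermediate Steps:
$P{\left(v \right)} = \frac{4}{3}$ ($P{\left(v \right)} = \left(-4\right) \left(- \frac{1}{3}\right) = \frac{4}{3}$)
$h{\left(U \right)} = \frac{4}{3}$
$O = - \frac{2}{135}$ ($O = \frac{4}{3 \left(-93 + 3\right)} = \frac{4}{3 \left(-90\right)} = \frac{4}{3} \left(- \frac{1}{90}\right) = - \frac{2}{135} \approx -0.014815$)
$B = \frac{2}{135}$ ($B = \left(-1\right) \left(- \frac{2}{135}\right) = \frac{2}{135} \approx 0.014815$)
$s{\left(k \right)} = \frac{1}{k}$ ($s{\left(k \right)} = \frac{1}{k + 0} = \frac{1}{k}$)
$B s{\left(-7 \right)} = \frac{2}{135 \left(-7\right)} = \frac{2}{135} \left(- \frac{1}{7}\right) = - \frac{2}{945}$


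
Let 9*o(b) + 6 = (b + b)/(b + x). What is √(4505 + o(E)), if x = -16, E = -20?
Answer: √364861/9 ≈ 67.115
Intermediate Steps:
o(b) = -⅔ + 2*b/(9*(-16 + b)) (o(b) = -⅔ + ((b + b)/(b - 16))/9 = -⅔ + ((2*b)/(-16 + b))/9 = -⅔ + (2*b/(-16 + b))/9 = -⅔ + 2*b/(9*(-16 + b)))
√(4505 + o(E)) = √(4505 + 4*(24 - 1*(-20))/(9*(-16 - 20))) = √(4505 + (4/9)*(24 + 20)/(-36)) = √(4505 + (4/9)*(-1/36)*44) = √(4505 - 44/81) = √(364861/81) = √364861/9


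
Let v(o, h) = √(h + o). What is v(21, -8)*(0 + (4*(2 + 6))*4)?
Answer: 128*√13 ≈ 461.51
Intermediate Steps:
v(21, -8)*(0 + (4*(2 + 6))*4) = √(-8 + 21)*(0 + (4*(2 + 6))*4) = √13*(0 + (4*8)*4) = √13*(0 + 32*4) = √13*(0 + 128) = √13*128 = 128*√13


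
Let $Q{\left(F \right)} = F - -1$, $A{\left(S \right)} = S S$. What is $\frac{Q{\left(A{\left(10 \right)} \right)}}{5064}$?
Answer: $\frac{101}{5064} \approx 0.019945$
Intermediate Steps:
$A{\left(S \right)} = S^{2}$
$Q{\left(F \right)} = 1 + F$ ($Q{\left(F \right)} = F + 1 = 1 + F$)
$\frac{Q{\left(A{\left(10 \right)} \right)}}{5064} = \frac{1 + 10^{2}}{5064} = \left(1 + 100\right) \frac{1}{5064} = 101 \cdot \frac{1}{5064} = \frac{101}{5064}$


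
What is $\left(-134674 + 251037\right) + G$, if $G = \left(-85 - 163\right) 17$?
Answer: $112147$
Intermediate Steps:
$G = -4216$ ($G = \left(-248\right) 17 = -4216$)
$\left(-134674 + 251037\right) + G = \left(-134674 + 251037\right) - 4216 = 116363 - 4216 = 112147$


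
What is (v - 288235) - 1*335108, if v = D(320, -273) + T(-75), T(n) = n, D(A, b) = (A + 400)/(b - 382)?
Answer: -81667902/131 ≈ -6.2342e+5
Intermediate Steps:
D(A, b) = (400 + A)/(-382 + b)
v = -9969/131 (v = (400 + 320)/(-382 - 273) - 75 = 720/(-655) - 75 = -1/655*720 - 75 = -144/131 - 75 = -9969/131 ≈ -76.099)
(v - 288235) - 1*335108 = (-9969/131 - 288235) - 1*335108 = -37768754/131 - 335108 = -81667902/131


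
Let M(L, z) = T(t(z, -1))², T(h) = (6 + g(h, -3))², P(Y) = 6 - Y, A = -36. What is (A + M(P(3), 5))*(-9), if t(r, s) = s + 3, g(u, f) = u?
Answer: -36540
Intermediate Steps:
t(r, s) = 3 + s
T(h) = (6 + h)²
M(L, z) = 4096 (M(L, z) = ((6 + (3 - 1))²)² = ((6 + 2)²)² = (8²)² = 64² = 4096)
(A + M(P(3), 5))*(-9) = (-36 + 4096)*(-9) = 4060*(-9) = -36540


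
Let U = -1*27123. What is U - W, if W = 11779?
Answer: -38902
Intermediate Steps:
U = -27123
U - W = -27123 - 1*11779 = -27123 - 11779 = -38902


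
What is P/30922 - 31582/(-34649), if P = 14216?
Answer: 734574394/535708189 ≈ 1.3712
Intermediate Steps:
P/30922 - 31582/(-34649) = 14216/30922 - 31582/(-34649) = 14216*(1/30922) - 31582*(-1/34649) = 7108/15461 + 31582/34649 = 734574394/535708189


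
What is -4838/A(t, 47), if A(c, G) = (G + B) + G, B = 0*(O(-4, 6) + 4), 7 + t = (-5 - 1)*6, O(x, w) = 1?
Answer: -2419/47 ≈ -51.468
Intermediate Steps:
t = -43 (t = -7 + (-5 - 1)*6 = -7 - 6*6 = -7 - 36 = -43)
B = 0 (B = 0*(1 + 4) = 0*5 = 0)
A(c, G) = 2*G (A(c, G) = (G + 0) + G = G + G = 2*G)
-4838/A(t, 47) = -4838/(2*47) = -4838/94 = -4838*1/94 = -2419/47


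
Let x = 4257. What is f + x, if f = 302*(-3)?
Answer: 3351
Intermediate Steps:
f = -906
f + x = -906 + 4257 = 3351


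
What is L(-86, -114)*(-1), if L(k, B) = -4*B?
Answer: -456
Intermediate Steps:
L(-86, -114)*(-1) = -4*(-114)*(-1) = 456*(-1) = -456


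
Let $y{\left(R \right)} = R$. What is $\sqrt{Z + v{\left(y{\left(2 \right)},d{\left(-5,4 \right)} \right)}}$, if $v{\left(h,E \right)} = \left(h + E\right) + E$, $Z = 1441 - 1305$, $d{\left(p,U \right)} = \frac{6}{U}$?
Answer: $\sqrt{141} \approx 11.874$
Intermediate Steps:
$Z = 136$
$v{\left(h,E \right)} = h + 2 E$ ($v{\left(h,E \right)} = \left(E + h\right) + E = h + 2 E$)
$\sqrt{Z + v{\left(y{\left(2 \right)},d{\left(-5,4 \right)} \right)}} = \sqrt{136 + \left(2 + 2 \cdot \frac{6}{4}\right)} = \sqrt{136 + \left(2 + 2 \cdot 6 \cdot \frac{1}{4}\right)} = \sqrt{136 + \left(2 + 2 \cdot \frac{3}{2}\right)} = \sqrt{136 + \left(2 + 3\right)} = \sqrt{136 + 5} = \sqrt{141}$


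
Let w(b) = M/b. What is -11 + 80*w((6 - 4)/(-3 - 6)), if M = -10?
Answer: 3589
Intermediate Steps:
w(b) = -10/b
-11 + 80*w((6 - 4)/(-3 - 6)) = -11 + 80*(-10*(-3 - 6)/(6 - 4)) = -11 + 80*(-10/(2/(-9))) = -11 + 80*(-10/(2*(-⅑))) = -11 + 80*(-10/(-2/9)) = -11 + 80*(-10*(-9/2)) = -11 + 80*45 = -11 + 3600 = 3589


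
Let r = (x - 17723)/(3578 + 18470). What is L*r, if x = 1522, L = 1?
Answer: -16201/22048 ≈ -0.73481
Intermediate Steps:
r = -16201/22048 (r = (1522 - 17723)/(3578 + 18470) = -16201/22048 ≈ -0.73481)
L*r = 1*(-16201/22048) = -16201/22048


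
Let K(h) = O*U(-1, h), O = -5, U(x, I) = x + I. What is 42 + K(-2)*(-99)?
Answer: -1443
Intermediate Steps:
U(x, I) = I + x
K(h) = 5 - 5*h (K(h) = -5*(h - 1) = -5*(-1 + h) = 5 - 5*h)
42 + K(-2)*(-99) = 42 + (5 - 5*(-2))*(-99) = 42 + (5 + 10)*(-99) = 42 + 15*(-99) = 42 - 1485 = -1443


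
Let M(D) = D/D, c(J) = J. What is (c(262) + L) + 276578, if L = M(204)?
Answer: 276841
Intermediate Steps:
M(D) = 1
L = 1
(c(262) + L) + 276578 = (262 + 1) + 276578 = 263 + 276578 = 276841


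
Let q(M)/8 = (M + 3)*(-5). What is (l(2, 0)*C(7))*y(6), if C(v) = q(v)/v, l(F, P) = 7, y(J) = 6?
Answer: -2400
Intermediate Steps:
q(M) = -120 - 40*M (q(M) = 8*((M + 3)*(-5)) = 8*((3 + M)*(-5)) = 8*(-15 - 5*M) = -120 - 40*M)
C(v) = (-120 - 40*v)/v
(l(2, 0)*C(7))*y(6) = (7*(-40 - 120/7))*6 = (7*(-400/7))*6 = -400*6 = -2400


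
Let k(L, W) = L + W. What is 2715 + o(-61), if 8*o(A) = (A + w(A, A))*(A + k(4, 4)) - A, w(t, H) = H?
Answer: 28247/8 ≈ 3530.9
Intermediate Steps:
o(A) = -A/8 + A*(8 + A)/4 (o(A) = ((A + A)*(A + (4 + 4)) - A)/8 = ((2*A)*(A + 8) - A)/8 = ((2*A)*(8 + A) - A)/8 = (2*A*(8 + A) - A)/8 = (-A + 2*A*(8 + A))/8 = -A/8 + A*(8 + A)/4)
2715 + o(-61) = 2715 + (1/8)*(-61)*(15 + 2*(-61)) = 2715 + (1/8)*(-61)*(15 - 122) = 2715 + (1/8)*(-61)*(-107) = 2715 + 6527/8 = 28247/8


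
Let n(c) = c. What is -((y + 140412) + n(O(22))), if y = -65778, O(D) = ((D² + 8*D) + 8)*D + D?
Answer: -89352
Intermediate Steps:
O(D) = D + D*(8 + D² + 8*D) (O(D) = (8 + D² + 8*D)*D + D = D*(8 + D² + 8*D) + D = D + D*(8 + D² + 8*D))
-((y + 140412) + n(O(22))) = -((-65778 + 140412) + 22*(9 + 22² + 8*22)) = -(74634 + 22*(9 + 484 + 176)) = -(74634 + 22*669) = -(74634 + 14718) = -1*89352 = -89352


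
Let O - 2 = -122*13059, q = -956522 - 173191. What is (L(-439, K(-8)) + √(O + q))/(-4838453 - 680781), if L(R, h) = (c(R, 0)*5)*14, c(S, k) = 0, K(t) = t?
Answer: -I*√2722909/5519234 ≈ -0.00029898*I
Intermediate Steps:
L(R, h) = 0 (L(R, h) = (0*5)*14 = 0*14 = 0)
q = -1129713
O = -1593196 (O = 2 - 122*13059 = 2 - 1593198 = -1593196)
(L(-439, K(-8)) + √(O + q))/(-4838453 - 680781) = (0 + √(-1593196 - 1129713))/(-4838453 - 680781) = (0 + √(-2722909))/(-5519234) = (0 + I*√2722909)*(-1/5519234) = (I*√2722909)*(-1/5519234) = -I*√2722909/5519234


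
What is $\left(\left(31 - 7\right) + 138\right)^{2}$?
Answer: $26244$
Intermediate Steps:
$\left(\left(31 - 7\right) + 138\right)^{2} = \left(24 + 138\right)^{2} = 162^{2} = 26244$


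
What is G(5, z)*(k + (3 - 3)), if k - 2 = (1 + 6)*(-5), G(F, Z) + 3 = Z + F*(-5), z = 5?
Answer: 759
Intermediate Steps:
G(F, Z) = -3 + Z - 5*F (G(F, Z) = -3 + (Z + F*(-5)) = -3 + (Z - 5*F) = -3 + Z - 5*F)
k = -33 (k = 2 + (1 + 6)*(-5) = 2 + 7*(-5) = 2 - 35 = -33)
G(5, z)*(k + (3 - 3)) = (-3 + 5 - 5*5)*(-33 + (3 - 3)) = (-3 + 5 - 25)*(-33 + 0) = -23*(-33) = 759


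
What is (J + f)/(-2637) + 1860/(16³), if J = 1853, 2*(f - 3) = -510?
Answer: -413219/2700288 ≈ -0.15303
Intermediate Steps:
f = -252 (f = 3 + (½)*(-510) = 3 - 255 = -252)
(J + f)/(-2637) + 1860/(16³) = (1853 - 252)/(-2637) + 1860/(16³) = 1601*(-1/2637) + 1860/4096 = -1601/2637 + 1860*(1/4096) = -1601/2637 + 465/1024 = -413219/2700288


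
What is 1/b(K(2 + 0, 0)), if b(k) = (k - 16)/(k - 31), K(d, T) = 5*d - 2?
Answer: 23/8 ≈ 2.8750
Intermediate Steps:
K(d, T) = -2 + 5*d
b(k) = (-16 + k)/(-31 + k)
1/b(K(2 + 0, 0)) = 1/((-16 + (-2 + 5*(2 + 0)))/(-31 + (-2 + 5*(2 + 0)))) = 1/((-16 + (-2 + 5*2))/(-31 + (-2 + 5*2))) = 1/((-16 + (-2 + 10))/(-31 + (-2 + 10))) = 1/((-16 + 8)/(-31 + 8)) = 1/(-8/(-23)) = 1/(-1/23*(-8)) = 1/(8/23) = 23/8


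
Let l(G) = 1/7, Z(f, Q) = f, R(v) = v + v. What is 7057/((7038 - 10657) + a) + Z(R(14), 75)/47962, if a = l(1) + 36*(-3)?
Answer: -1184272187/625616328 ≈ -1.8930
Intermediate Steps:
R(v) = 2*v
l(G) = ⅐
a = -755/7 (a = ⅐ + 36*(-3) = ⅐ - 108 = -755/7 ≈ -107.86)
7057/((7038 - 10657) + a) + Z(R(14), 75)/47962 = 7057/((7038 - 10657) - 755/7) + (2*14)/47962 = 7057/(-3619 - 755/7) + 28*(1/47962) = 7057/(-26088/7) + 14/23981 = 7057*(-7/26088) + 14/23981 = -49399/26088 + 14/23981 = -1184272187/625616328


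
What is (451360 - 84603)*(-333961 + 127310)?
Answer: -75790700807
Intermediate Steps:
(451360 - 84603)*(-333961 + 127310) = 366757*(-206651) = -75790700807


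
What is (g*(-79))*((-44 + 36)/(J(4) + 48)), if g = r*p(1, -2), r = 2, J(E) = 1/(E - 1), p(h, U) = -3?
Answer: -11376/145 ≈ -78.455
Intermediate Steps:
J(E) = 1/(-1 + E)
g = -6 (g = 2*(-3) = -6)
(g*(-79))*((-44 + 36)/(J(4) + 48)) = (-6*(-79))*((-44 + 36)/(1/(-1 + 4) + 48)) = 474*(-8/(1/3 + 48)) = 474*(-8/(⅓ + 48)) = 474*(-8/145/3) = 474*(-8*3/145) = 474*(-24/145) = -11376/145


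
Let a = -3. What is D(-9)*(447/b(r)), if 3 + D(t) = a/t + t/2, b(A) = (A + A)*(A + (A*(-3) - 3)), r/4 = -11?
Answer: 6407/14960 ≈ 0.42828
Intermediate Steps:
r = -44 (r = 4*(-11) = -44)
b(A) = 2*A*(-3 - 2*A) (b(A) = (2*A)*(A + (-3*A - 3)) = (2*A)*(A + (-3 - 3*A)) = (2*A)*(-3 - 2*A) = 2*A*(-3 - 2*A))
D(t) = -3 + t/2 - 3/t (D(t) = -3 + (-3/t + t/2) = -3 + (t/2 - 3/t) = -3 + t/2 - 3/t)
D(-9)*(447/b(r)) = (-3 + (½)*(-9) - 3/(-9))*(447/((-2*(-44)*(3 + 2*(-44))))) = (-3 - 9/2 - 3*(-⅑))*(447/((-2*(-44)*(3 - 88)))) = (-3 - 9/2 + ⅓)*(447/((-2*(-44)*(-85)))) = -6407/(2*(-7480)) = -6407*(-1)/(2*7480) = -43/6*(-447/7480) = 6407/14960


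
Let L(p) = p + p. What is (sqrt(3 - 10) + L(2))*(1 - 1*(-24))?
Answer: 100 + 25*I*sqrt(7) ≈ 100.0 + 66.144*I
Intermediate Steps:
L(p) = 2*p
(sqrt(3 - 10) + L(2))*(1 - 1*(-24)) = (sqrt(3 - 10) + 2*2)*(1 - 1*(-24)) = (sqrt(-7) + 4)*(1 + 24) = (I*sqrt(7) + 4)*25 = (4 + I*sqrt(7))*25 = 100 + 25*I*sqrt(7)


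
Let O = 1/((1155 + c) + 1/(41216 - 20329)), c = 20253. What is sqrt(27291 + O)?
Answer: sqrt(5456620845325847587858)/447148897 ≈ 165.20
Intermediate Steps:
O = 20887/447148897 (O = 1/((1155 + 20253) + 1/(41216 - 20329)) = 1/(21408 + 1/20887) = 1/(447148897/20887) = 20887/447148897 ≈ 4.6712e-5)
sqrt(27291 + O) = sqrt(27291 + 20887/447148897) = sqrt(12203140568914/447148897) = sqrt(5456620845325847587858)/447148897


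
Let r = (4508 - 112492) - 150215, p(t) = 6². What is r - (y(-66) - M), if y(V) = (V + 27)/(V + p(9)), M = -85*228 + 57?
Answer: -2775233/10 ≈ -2.7752e+5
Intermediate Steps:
p(t) = 36
M = -19323 (M = -19380 + 57 = -19323)
y(V) = (27 + V)/(36 + V) (y(V) = (V + 27)/(V + 36) = (27 + V)/(36 + V))
r = -258199 (r = -107984 - 150215 = -258199)
r - (y(-66) - M) = -258199 - ((27 - 66)/(36 - 66) - 1*(-19323)) = -258199 - (-39/(-30) + 19323) = -258199 - (-1/30*(-39) + 19323) = -258199 - (13/10 + 19323) = -258199 - 1*193243/10 = -258199 - 193243/10 = -2775233/10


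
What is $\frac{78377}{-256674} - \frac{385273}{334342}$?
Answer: $- \frac{31273571234}{21454224627} \approx -1.4577$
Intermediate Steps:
$\frac{78377}{-256674} - \frac{385273}{334342} = 78377 \left(- \frac{1}{256674}\right) - \frac{385273}{334342} = - \frac{78377}{256674} - \frac{385273}{334342} = - \frac{31273571234}{21454224627}$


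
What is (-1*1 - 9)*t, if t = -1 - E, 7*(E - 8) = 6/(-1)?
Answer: 570/7 ≈ 81.429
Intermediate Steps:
E = 50/7 (E = 8 + (6/(-1))/7 = 8 + (6*(-1))/7 = 8 + (1/7)*(-6) = 8 - 6/7 = 50/7 ≈ 7.1429)
t = -57/7 (t = -1 - 1*50/7 = -1 - 50/7 = -57/7 ≈ -8.1429)
(-1*1 - 9)*t = (-1*1 - 9)*(-57/7) = (-1 - 9)*(-57/7) = -10*(-57/7) = 570/7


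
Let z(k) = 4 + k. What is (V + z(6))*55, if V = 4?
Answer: 770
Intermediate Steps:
(V + z(6))*55 = (4 + (4 + 6))*55 = (4 + 10)*55 = 14*55 = 770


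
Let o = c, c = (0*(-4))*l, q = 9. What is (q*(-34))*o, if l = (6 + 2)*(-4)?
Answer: 0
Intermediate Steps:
l = -32 (l = 8*(-4) = -32)
c = 0 (c = (0*(-4))*(-32) = 0*(-32) = 0)
o = 0
(q*(-34))*o = (9*(-34))*0 = -306*0 = 0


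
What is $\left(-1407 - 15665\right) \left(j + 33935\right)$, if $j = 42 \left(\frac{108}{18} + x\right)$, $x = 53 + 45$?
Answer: $-653908816$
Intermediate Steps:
$x = 98$
$j = 4368$ ($j = 42 \left(\frac{108}{18} + 98\right) = 42 \left(108 \cdot \frac{1}{18} + 98\right) = 42 \left(6 + 98\right) = 42 \cdot 104 = 4368$)
$\left(-1407 - 15665\right) \left(j + 33935\right) = \left(-1407 - 15665\right) \left(4368 + 33935\right) = \left(-17072\right) 38303 = -653908816$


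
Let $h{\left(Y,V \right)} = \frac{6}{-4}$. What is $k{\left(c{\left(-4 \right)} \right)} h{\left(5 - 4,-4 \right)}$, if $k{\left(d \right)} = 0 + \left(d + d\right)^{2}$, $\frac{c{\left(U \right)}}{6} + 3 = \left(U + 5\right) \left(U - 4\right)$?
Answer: $-26136$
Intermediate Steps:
$h{\left(Y,V \right)} = - \frac{3}{2}$ ($h{\left(Y,V \right)} = 6 \left(- \frac{1}{4}\right) = - \frac{3}{2}$)
$c{\left(U \right)} = -18 + 6 \left(-4 + U\right) \left(5 + U\right)$ ($c{\left(U \right)} = -18 + 6 \left(U + 5\right) \left(U - 4\right) = -18 + 6 \left(5 + U\right) \left(-4 + U\right) = -18 + 6 \left(-4 + U\right) \left(5 + U\right)$)
$k{\left(d \right)} = 4 d^{2}$ ($k{\left(d \right)} = 0 + \left(2 d\right)^{2} = 0 + 4 d^{2} = 4 d^{2}$)
$k{\left(c{\left(-4 \right)} \right)} h{\left(5 - 4,-4 \right)} = 4 \left(-138 + 6 \left(-4\right) + 6 \left(-4\right)^{2}\right)^{2} \left(- \frac{3}{2}\right) = 4 \left(-138 - 24 + 6 \cdot 16\right)^{2} \left(- \frac{3}{2}\right) = 4 \left(-138 - 24 + 96\right)^{2} \left(- \frac{3}{2}\right) = 4 \left(-66\right)^{2} \left(- \frac{3}{2}\right) = 4 \cdot 4356 \left(- \frac{3}{2}\right) = 17424 \left(- \frac{3}{2}\right) = -26136$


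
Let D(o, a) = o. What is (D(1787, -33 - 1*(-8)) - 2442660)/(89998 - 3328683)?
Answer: 2440873/3238685 ≈ 0.75366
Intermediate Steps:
(D(1787, -33 - 1*(-8)) - 2442660)/(89998 - 3328683) = (1787 - 2442660)/(89998 - 3328683) = -2440873/(-3238685) = -2440873*(-1/3238685) = 2440873/3238685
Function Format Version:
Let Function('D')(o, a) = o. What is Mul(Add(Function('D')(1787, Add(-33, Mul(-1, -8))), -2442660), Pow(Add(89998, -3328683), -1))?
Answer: Rational(2440873, 3238685) ≈ 0.75366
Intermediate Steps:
Mul(Add(Function('D')(1787, Add(-33, Mul(-1, -8))), -2442660), Pow(Add(89998, -3328683), -1)) = Mul(Add(1787, -2442660), Pow(Add(89998, -3328683), -1)) = Mul(-2440873, Pow(-3238685, -1)) = Mul(-2440873, Rational(-1, 3238685)) = Rational(2440873, 3238685)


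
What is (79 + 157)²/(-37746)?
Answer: -27848/18873 ≈ -1.4755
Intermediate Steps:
(79 + 157)²/(-37746) = 236²*(-1/37746) = 55696*(-1/37746) = -27848/18873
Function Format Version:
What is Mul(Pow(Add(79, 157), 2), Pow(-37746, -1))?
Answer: Rational(-27848, 18873) ≈ -1.4755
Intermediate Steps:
Mul(Pow(Add(79, 157), 2), Pow(-37746, -1)) = Mul(Pow(236, 2), Rational(-1, 37746)) = Mul(55696, Rational(-1, 37746)) = Rational(-27848, 18873)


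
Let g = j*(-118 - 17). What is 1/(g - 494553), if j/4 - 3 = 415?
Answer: -1/720273 ≈ -1.3884e-6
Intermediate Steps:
j = 1672 (j = 12 + 4*415 = 12 + 1660 = 1672)
g = -225720 (g = 1672*(-118 - 17) = 1672*(-135) = -225720)
1/(g - 494553) = 1/(-225720 - 494553) = 1/(-720273) = -1/720273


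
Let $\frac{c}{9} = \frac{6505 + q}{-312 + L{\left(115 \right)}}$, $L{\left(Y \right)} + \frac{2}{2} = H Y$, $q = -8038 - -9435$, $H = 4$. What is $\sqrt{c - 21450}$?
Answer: $\frac{4 i \sqrt{64209}}{7} \approx 144.8 i$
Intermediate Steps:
$q = 1397$ ($q = -8038 + 9435 = 1397$)
$L{\left(Y \right)} = -1 + 4 Y$
$c = \frac{23706}{49}$ ($c = 9 \frac{6505 + 1397}{-312 + \left(-1 + 4 \cdot 115\right)} = 9 \frac{7902}{-312 + \left(-1 + 460\right)} = 9 \frac{7902}{-312 + 459} = 9 \cdot \frac{7902}{147} = 9 \cdot 7902 \cdot \frac{1}{147} = 9 \cdot \frac{2634}{49} = \frac{23706}{49} \approx 483.8$)
$\sqrt{c - 21450} = \sqrt{\frac{23706}{49} - 21450} = \sqrt{- \frac{1027344}{49}} = \frac{4 i \sqrt{64209}}{7}$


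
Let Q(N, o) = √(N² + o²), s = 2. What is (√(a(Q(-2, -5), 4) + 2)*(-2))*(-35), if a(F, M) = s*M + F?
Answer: 70*√(10 + √29) ≈ 274.57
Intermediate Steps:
a(F, M) = F + 2*M (a(F, M) = 2*M + F = F + 2*M)
(√(a(Q(-2, -5), 4) + 2)*(-2))*(-35) = (√((√((-2)² + (-5)²) + 2*4) + 2)*(-2))*(-35) = (√((√(4 + 25) + 8) + 2)*(-2))*(-35) = (√((√29 + 8) + 2)*(-2))*(-35) = (√((8 + √29) + 2)*(-2))*(-35) = (√(10 + √29)*(-2))*(-35) = -2*√(10 + √29)*(-35) = 70*√(10 + √29)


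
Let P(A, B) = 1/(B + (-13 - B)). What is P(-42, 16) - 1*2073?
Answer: -26950/13 ≈ -2073.1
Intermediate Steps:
P(A, B) = -1/13 (P(A, B) = 1/(-13) = -1/13)
P(-42, 16) - 1*2073 = -1/13 - 1*2073 = -1/13 - 2073 = -26950/13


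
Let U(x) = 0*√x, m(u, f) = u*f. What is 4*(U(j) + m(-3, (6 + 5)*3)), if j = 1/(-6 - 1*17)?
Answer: -396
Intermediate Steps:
m(u, f) = f*u
j = -1/23 (j = 1/(-6 - 17) = 1/(-23) = -1/23 ≈ -0.043478)
U(x) = 0
4*(U(j) + m(-3, (6 + 5)*3)) = 4*(0 + ((6 + 5)*3)*(-3)) = 4*(0 + (11*3)*(-3)) = 4*(0 + 33*(-3)) = 4*(0 - 99) = 4*(-99) = -396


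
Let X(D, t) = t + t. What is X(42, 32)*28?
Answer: 1792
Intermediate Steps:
X(D, t) = 2*t
X(42, 32)*28 = (2*32)*28 = 64*28 = 1792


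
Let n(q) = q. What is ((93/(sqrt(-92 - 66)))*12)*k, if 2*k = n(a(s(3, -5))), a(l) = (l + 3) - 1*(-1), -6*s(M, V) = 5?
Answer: -1767*I*sqrt(158)/158 ≈ -140.57*I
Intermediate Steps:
s(M, V) = -5/6 (s(M, V) = -1/6*5 = -5/6)
a(l) = 4 + l (a(l) = (3 + l) + 1 = 4 + l)
k = 19/12 (k = (4 - 5/6)/2 = (1/2)*(19/6) = 19/12 ≈ 1.5833)
((93/(sqrt(-92 - 66)))*12)*k = ((93/(sqrt(-92 - 66)))*12)*(19/12) = ((93/(sqrt(-158)))*12)*(19/12) = ((93/((I*sqrt(158))))*12)*(19/12) = ((93*(-I*sqrt(158)/158))*12)*(19/12) = (-93*I*sqrt(158)/158*12)*(19/12) = -558*I*sqrt(158)/79*(19/12) = -1767*I*sqrt(158)/158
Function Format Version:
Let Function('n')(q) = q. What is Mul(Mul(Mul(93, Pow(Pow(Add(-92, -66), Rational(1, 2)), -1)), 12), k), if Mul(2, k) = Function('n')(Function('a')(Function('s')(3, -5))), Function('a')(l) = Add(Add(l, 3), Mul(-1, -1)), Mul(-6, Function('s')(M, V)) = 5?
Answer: Mul(Rational(-1767, 158), I, Pow(158, Rational(1, 2))) ≈ Mul(-140.57, I)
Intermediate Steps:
Function('s')(M, V) = Rational(-5, 6) (Function('s')(M, V) = Mul(Rational(-1, 6), 5) = Rational(-5, 6))
Function('a')(l) = Add(4, l) (Function('a')(l) = Add(Add(3, l), 1) = Add(4, l))
k = Rational(19, 12) (k = Mul(Rational(1, 2), Add(4, Rational(-5, 6))) = Mul(Rational(1, 2), Rational(19, 6)) = Rational(19, 12) ≈ 1.5833)
Mul(Mul(Mul(93, Pow(Pow(Add(-92, -66), Rational(1, 2)), -1)), 12), k) = Mul(Mul(Mul(93, Pow(Pow(Add(-92, -66), Rational(1, 2)), -1)), 12), Rational(19, 12)) = Mul(Mul(Mul(93, Pow(Pow(-158, Rational(1, 2)), -1)), 12), Rational(19, 12)) = Mul(Mul(Mul(93, Pow(Mul(I, Pow(158, Rational(1, 2))), -1)), 12), Rational(19, 12)) = Mul(Mul(Mul(93, Mul(Rational(-1, 158), I, Pow(158, Rational(1, 2)))), 12), Rational(19, 12)) = Mul(Mul(Mul(Rational(-93, 158), I, Pow(158, Rational(1, 2))), 12), Rational(19, 12)) = Mul(Mul(Rational(-558, 79), I, Pow(158, Rational(1, 2))), Rational(19, 12)) = Mul(Rational(-1767, 158), I, Pow(158, Rational(1, 2)))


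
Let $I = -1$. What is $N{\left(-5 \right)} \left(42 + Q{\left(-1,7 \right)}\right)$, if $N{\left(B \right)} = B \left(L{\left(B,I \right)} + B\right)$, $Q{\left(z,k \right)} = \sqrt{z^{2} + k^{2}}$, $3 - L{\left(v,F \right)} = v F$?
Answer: $1470 + 175 \sqrt{2} \approx 1717.5$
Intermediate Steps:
$L{\left(v,F \right)} = 3 - F v$ ($L{\left(v,F \right)} = 3 - v F = 3 - F v$)
$Q{\left(z,k \right)} = \sqrt{k^{2} + z^{2}}$
$N{\left(B \right)} = B \left(3 + 2 B\right)$ ($N{\left(B \right)} = B \left(\left(3 - - B\right) + B\right) = B \left(\left(3 + B\right) + B\right) = B \left(3 + 2 B\right)$)
$N{\left(-5 \right)} \left(42 + Q{\left(-1,7 \right)}\right) = - 5 \left(3 + 2 \left(-5\right)\right) \left(42 + \sqrt{7^{2} + \left(-1\right)^{2}}\right) = - 5 \left(3 - 10\right) \left(42 + \sqrt{49 + 1}\right) = \left(-5\right) \left(-7\right) \left(42 + \sqrt{50}\right) = 35 \left(42 + 5 \sqrt{2}\right) = 1470 + 175 \sqrt{2}$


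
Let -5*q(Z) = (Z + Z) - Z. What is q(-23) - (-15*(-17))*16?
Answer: -20377/5 ≈ -4075.4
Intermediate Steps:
q(Z) = -Z/5 (q(Z) = -((Z + Z) - Z)/5 = -(2*Z - Z)/5 = -Z/5)
q(-23) - (-15*(-17))*16 = -⅕*(-23) - (-15*(-17))*16 = 23/5 - 255*16 = 23/5 - 1*4080 = 23/5 - 4080 = -20377/5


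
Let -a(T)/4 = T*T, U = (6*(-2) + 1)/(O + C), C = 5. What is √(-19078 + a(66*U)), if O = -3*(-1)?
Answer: I*√208081/2 ≈ 228.08*I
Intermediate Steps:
O = 3
U = -11/8 (U = (6*(-2) + 1)/(3 + 5) = (-12 + 1)/8 = -11*⅛ = -11/8 ≈ -1.3750)
a(T) = -4*T² (a(T) = -4*T*T = -4*T²)
√(-19078 + a(66*U)) = √(-19078 - 4*(66*(-11/8))²) = √(-19078 - 4*(-363/4)²) = √(-19078 - 4*131769/16) = √(-19078 - 131769/4) = √(-208081/4) = I*√208081/2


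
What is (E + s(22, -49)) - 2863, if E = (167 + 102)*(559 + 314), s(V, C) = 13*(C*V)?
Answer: 217960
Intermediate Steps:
s(V, C) = 13*C*V
E = 234837 (E = 269*873 = 234837)
(E + s(22, -49)) - 2863 = (234837 + 13*(-49)*22) - 2863 = (234837 - 14014) - 2863 = 220823 - 2863 = 217960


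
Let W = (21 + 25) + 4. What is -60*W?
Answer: -3000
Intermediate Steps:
W = 50 (W = 46 + 4 = 50)
-60*W = -60*50 = -3000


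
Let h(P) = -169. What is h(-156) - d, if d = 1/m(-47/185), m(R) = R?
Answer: -7758/47 ≈ -165.06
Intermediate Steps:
d = -185/47 (d = 1/(-47/185) = -185/47 ≈ -3.9362)
h(-156) - d = -169 - 1*(-185/47) = -169 + 185/47 = -7758/47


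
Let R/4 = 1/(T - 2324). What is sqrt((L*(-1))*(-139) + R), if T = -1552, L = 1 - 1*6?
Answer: 28*I*sqrt(832371)/969 ≈ 26.363*I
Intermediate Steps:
L = -5 (L = 1 - 6 = -5)
R = -1/969 (R = 4/(-1552 - 2324) = 4/(-3876) = 4*(-1/3876) = -1/969 ≈ -0.0010320)
sqrt((L*(-1))*(-139) + R) = sqrt(-5*(-1)*(-139) - 1/969) = sqrt(5*(-139) - 1/969) = sqrt(-695 - 1/969) = sqrt(-673456/969) = 28*I*sqrt(832371)/969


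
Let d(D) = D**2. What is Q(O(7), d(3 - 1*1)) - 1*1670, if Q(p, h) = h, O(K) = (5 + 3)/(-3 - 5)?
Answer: -1666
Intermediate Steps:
O(K) = -1 (O(K) = 8/(-8) = 8*(-1/8) = -1)
Q(O(7), d(3 - 1*1)) - 1*1670 = (3 - 1*1)**2 - 1*1670 = (3 - 1)**2 - 1670 = 2**2 - 1670 = 4 - 1670 = -1666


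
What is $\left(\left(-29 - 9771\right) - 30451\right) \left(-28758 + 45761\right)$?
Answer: $-684387753$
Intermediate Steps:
$\left(\left(-29 - 9771\right) - 30451\right) \left(-28758 + 45761\right) = \left(\left(-29 - 9771\right) - 30451\right) 17003 = \left(-9800 - 30451\right) 17003 = \left(-40251\right) 17003 = -684387753$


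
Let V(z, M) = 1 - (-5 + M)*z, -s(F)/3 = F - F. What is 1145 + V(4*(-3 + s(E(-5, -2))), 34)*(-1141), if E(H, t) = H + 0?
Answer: -397064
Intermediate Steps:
E(H, t) = H
s(F) = 0 (s(F) = -3*(F - F) = -3*0 = 0)
V(z, M) = 1 - z*(-5 + M)
1145 + V(4*(-3 + s(E(-5, -2))), 34)*(-1141) = 1145 + (1 + 5*(4*(-3 + 0)) - 1*34*4*(-3 + 0))*(-1141) = 1145 + (1 + 5*(4*(-3)) - 1*34*4*(-3))*(-1141) = 1145 + (1 + 5*(-12) - 1*34*(-12))*(-1141) = 1145 + (1 - 60 + 408)*(-1141) = 1145 + 349*(-1141) = 1145 - 398209 = -397064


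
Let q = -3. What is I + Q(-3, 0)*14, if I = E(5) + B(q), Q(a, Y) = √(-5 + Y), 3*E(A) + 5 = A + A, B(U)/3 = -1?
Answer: -4/3 + 14*I*√5 ≈ -1.3333 + 31.305*I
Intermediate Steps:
B(U) = -3 (B(U) = 3*(-1) = -3)
E(A) = -5/3 + 2*A/3 (E(A) = -5/3 + (A + A)/3 = -5/3 + (2*A)/3 = -5/3 + 2*A/3)
I = -4/3 (I = (-5/3 + (⅔)*5) - 3 = (-5/3 + 10/3) - 3 = 5/3 - 3 = -4/3 ≈ -1.3333)
I + Q(-3, 0)*14 = -4/3 + √(-5 + 0)*14 = -4/3 + √(-5)*14 = -4/3 + (I*√5)*14 = -4/3 + 14*I*√5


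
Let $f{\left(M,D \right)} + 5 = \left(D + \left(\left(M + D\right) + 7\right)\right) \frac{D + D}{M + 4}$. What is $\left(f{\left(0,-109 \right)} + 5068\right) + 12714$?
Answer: $\frac{58553}{2} \approx 29277.0$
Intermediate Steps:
$f{\left(M,D \right)} = -5 + \frac{2 D \left(7 + M + 2 D\right)}{4 + M}$ ($f{\left(M,D \right)} = -5 + \left(D + \left(\left(M + D\right) + 7\right)\right) \frac{D + D}{M + 4} = -5 + \left(D + \left(\left(D + M\right) + 7\right)\right) \frac{2 D}{4 + M} = -5 + \left(D + \left(7 + D + M\right)\right) \frac{2 D}{4 + M} = -5 + \left(7 + M + 2 D\right) \frac{2 D}{4 + M} = -5 + \frac{2 D \left(7 + M + 2 D\right)}{4 + M}$)
$\left(f{\left(0,-109 \right)} + 5068\right) + 12714 = \left(\frac{-20 - 0 + 4 \left(-109\right)^{2} + 14 \left(-109\right) + 2 \left(-109\right) 0}{4 + 0} + 5068\right) + 12714 = \left(\frac{-20 + 0 + 4 \cdot 11881 - 1526 + 0}{4} + 5068\right) + 12714 = \left(\frac{-20 + 0 + 47524 - 1526 + 0}{4} + 5068\right) + 12714 = \left(\frac{1}{4} \cdot 45978 + 5068\right) + 12714 = \left(\frac{22989}{2} + 5068\right) + 12714 = \frac{33125}{2} + 12714 = \frac{58553}{2}$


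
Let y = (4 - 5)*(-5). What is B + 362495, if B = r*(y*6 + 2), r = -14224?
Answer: -92673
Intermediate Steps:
y = 5 (y = -1*(-5) = 5)
B = -455168 (B = -14224*(5*6 + 2) = -14224*(30 + 2) = -14224*32 = -455168)
B + 362495 = -455168 + 362495 = -92673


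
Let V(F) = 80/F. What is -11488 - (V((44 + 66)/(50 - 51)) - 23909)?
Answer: 136639/11 ≈ 12422.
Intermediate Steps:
-11488 - (V((44 + 66)/(50 - 51)) - 23909) = -11488 - (80/(((44 + 66)/(50 - 51))) - 23909) = -11488 - (80/((110/(-1))) - 23909) = -11488 - (80/((110*(-1))) - 23909) = -11488 - (80/(-110) - 23909) = -11488 - (80*(-1/110) - 23909) = -11488 - (-8/11 - 23909) = -11488 - 1*(-263007/11) = -11488 + 263007/11 = 136639/11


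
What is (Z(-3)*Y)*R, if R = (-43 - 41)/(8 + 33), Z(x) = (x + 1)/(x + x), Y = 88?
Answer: -2464/41 ≈ -60.098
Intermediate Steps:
Z(x) = (1 + x)/(2*x) (Z(x) = (1 + x)/((2*x)) = (1 + x)*(1/(2*x)) = (1 + x)/(2*x))
R = -84/41 ≈ -2.0488
(Z(-3)*Y)*R = (((½)*(1 - 3)/(-3))*88)*(-84/41) = (((½)*(-⅓)*(-2))*88)*(-84/41) = ((⅓)*88)*(-84/41) = (88/3)*(-84/41) = -2464/41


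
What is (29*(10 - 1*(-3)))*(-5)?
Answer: -1885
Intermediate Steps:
(29*(10 - 1*(-3)))*(-5) = (29*(10 + 3))*(-5) = (29*13)*(-5) = 377*(-5) = -1885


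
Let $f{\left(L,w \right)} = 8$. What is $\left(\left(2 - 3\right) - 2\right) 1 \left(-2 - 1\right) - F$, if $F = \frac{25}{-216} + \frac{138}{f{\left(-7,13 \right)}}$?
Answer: $- \frac{1757}{216} \approx -8.1343$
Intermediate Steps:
$F = \frac{3701}{216}$ ($F = \frac{25}{-216} + \frac{138}{8} = 25 \left(- \frac{1}{216}\right) + 138 \cdot \frac{1}{8} = - \frac{25}{216} + \frac{69}{4} = \frac{3701}{216} \approx 17.134$)
$\left(\left(2 - 3\right) - 2\right) 1 \left(-2 - 1\right) - F = \left(\left(2 - 3\right) - 2\right) 1 \left(-2 - 1\right) - \frac{3701}{216} = \left(-1 - 2\right) 1 \left(-3\right) - \frac{3701}{216} = \left(-3\right) 1 \left(-3\right) - \frac{3701}{216} = \left(-3\right) \left(-3\right) - \frac{3701}{216} = 9 - \frac{3701}{216} = - \frac{1757}{216}$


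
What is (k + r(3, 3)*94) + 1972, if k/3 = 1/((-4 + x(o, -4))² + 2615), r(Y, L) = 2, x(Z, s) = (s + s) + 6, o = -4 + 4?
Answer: 5726163/2651 ≈ 2160.0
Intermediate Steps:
o = 0
x(Z, s) = 6 + 2*s (x(Z, s) = 2*s + 6 = 6 + 2*s)
k = 3/2651 (k = 3/((-4 + (6 + 2*(-4)))² + 2615) = 3/((-4 + (6 - 8))² + 2615) = 3/((-4 - 2)² + 2615) = 3/((-6)² + 2615) = 3/(36 + 2615) = 3/2651 ≈ 0.0011316)
(k + r(3, 3)*94) + 1972 = (3/2651 + 2*94) + 1972 = (3/2651 + 188) + 1972 = 498391/2651 + 1972 = 5726163/2651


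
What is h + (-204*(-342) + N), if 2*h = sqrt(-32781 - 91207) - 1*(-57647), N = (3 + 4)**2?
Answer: 197281/2 + I*sqrt(30997) ≈ 98641.0 + 176.06*I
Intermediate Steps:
N = 49 (N = 7**2 = 49)
h = 57647/2 + I*sqrt(30997) (h = (sqrt(-32781 - 91207) - 1*(-57647))/2 = (sqrt(-123988) + 57647)/2 = (2*I*sqrt(30997) + 57647)/2 = (57647 + 2*I*sqrt(30997))/2 = 57647/2 + I*sqrt(30997) ≈ 28824.0 + 176.06*I)
h + (-204*(-342) + N) = (57647/2 + I*sqrt(30997)) + (-204*(-342) + 49) = (57647/2 + I*sqrt(30997)) + (69768 + 49) = (57647/2 + I*sqrt(30997)) + 69817 = 197281/2 + I*sqrt(30997)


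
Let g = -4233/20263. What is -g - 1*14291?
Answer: -289574300/20263 ≈ -14291.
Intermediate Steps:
g = -4233/20263 (g = -4233*1/20263 = -4233/20263 ≈ -0.20890)
-g - 1*14291 = -1*(-4233/20263) - 1*14291 = 4233/20263 - 14291 = -289574300/20263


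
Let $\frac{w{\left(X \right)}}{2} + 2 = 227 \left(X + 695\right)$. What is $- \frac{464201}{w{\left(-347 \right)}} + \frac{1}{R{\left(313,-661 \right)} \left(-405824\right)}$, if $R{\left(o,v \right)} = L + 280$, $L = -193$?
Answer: $- \frac{4097350008569}{1394508255936} \approx -2.9382$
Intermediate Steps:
$w{\left(X \right)} = 315526 + 454 X$ ($w{\left(X \right)} = -4 + 2 \cdot 227 \left(X + 695\right) = -4 + 2 \cdot 227 \left(695 + X\right) = -4 + 2 \left(157765 + 227 X\right) = -4 + \left(315530 + 454 X\right) = 315526 + 454 X$)
$R{\left(o,v \right)} = 87$ ($R{\left(o,v \right)} = -193 + 280 = 87$)
$- \frac{464201}{w{\left(-347 \right)}} + \frac{1}{R{\left(313,-661 \right)} \left(-405824\right)} = - \frac{464201}{315526 + 454 \left(-347\right)} + \frac{1}{87 \left(-405824\right)} = - \frac{464201}{315526 - 157538} + \frac{1}{87} \left(- \frac{1}{405824}\right) = - \frac{464201}{157988} - \frac{1}{35306688} = - \frac{4097350008569}{1394508255936}$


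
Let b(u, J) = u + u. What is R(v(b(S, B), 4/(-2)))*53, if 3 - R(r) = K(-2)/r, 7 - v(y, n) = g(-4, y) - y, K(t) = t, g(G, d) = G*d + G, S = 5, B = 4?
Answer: 9805/61 ≈ 160.74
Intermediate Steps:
g(G, d) = G + G*d
b(u, J) = 2*u
v(y, n) = 11 + 5*y (v(y, n) = 7 - (-4*(1 + y) - y) = 7 - ((-4 - 4*y) - y) = 7 - (-4 - 5*y) = 7 + (4 + 5*y) = 11 + 5*y)
R(r) = 3 + 2/r (R(r) = 3 - (-2)/r = 3 + 2/r)
R(v(b(S, B), 4/(-2)))*53 = (3 + 2/(11 + 5*(2*5)))*53 = (3 + 2/(11 + 5*10))*53 = (3 + 2/(11 + 50))*53 = (3 + 2/61)*53 = (185/61)*53 = 9805/61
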